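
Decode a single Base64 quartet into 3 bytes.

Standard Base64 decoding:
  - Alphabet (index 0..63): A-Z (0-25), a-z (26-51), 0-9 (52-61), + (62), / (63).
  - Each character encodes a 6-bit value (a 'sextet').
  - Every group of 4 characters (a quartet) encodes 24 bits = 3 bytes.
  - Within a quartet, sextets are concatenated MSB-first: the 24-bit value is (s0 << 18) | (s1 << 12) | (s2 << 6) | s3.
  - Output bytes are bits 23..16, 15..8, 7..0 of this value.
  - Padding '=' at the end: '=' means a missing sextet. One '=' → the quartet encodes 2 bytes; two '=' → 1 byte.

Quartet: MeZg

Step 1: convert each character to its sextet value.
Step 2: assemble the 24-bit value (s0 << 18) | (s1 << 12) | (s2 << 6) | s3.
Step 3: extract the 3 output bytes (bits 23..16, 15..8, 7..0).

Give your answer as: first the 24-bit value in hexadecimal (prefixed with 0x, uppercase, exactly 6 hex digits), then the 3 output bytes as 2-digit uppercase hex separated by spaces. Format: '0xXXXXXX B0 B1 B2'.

Answer: 0x31E660 31 E6 60

Derivation:
Sextets: M=12, e=30, Z=25, g=32
24-bit: (12<<18) | (30<<12) | (25<<6) | 32
      = 0x300000 | 0x01E000 | 0x000640 | 0x000020
      = 0x31E660
Bytes: (v>>16)&0xFF=31, (v>>8)&0xFF=E6, v&0xFF=60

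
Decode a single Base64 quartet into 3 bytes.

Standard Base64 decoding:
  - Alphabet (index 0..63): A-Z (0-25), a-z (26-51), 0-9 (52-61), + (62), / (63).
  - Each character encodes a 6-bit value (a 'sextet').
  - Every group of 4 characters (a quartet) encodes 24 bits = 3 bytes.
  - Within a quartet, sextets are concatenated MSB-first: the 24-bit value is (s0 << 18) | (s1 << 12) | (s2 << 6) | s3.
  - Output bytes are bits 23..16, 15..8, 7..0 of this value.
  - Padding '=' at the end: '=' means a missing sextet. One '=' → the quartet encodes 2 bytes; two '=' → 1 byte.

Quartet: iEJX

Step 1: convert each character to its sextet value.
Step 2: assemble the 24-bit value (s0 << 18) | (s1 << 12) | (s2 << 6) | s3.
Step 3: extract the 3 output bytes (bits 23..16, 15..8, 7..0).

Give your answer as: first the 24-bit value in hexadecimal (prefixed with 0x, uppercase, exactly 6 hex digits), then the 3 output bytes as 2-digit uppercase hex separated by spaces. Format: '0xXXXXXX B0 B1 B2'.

Answer: 0x884257 88 42 57

Derivation:
Sextets: i=34, E=4, J=9, X=23
24-bit: (34<<18) | (4<<12) | (9<<6) | 23
      = 0x880000 | 0x004000 | 0x000240 | 0x000017
      = 0x884257
Bytes: (v>>16)&0xFF=88, (v>>8)&0xFF=42, v&0xFF=57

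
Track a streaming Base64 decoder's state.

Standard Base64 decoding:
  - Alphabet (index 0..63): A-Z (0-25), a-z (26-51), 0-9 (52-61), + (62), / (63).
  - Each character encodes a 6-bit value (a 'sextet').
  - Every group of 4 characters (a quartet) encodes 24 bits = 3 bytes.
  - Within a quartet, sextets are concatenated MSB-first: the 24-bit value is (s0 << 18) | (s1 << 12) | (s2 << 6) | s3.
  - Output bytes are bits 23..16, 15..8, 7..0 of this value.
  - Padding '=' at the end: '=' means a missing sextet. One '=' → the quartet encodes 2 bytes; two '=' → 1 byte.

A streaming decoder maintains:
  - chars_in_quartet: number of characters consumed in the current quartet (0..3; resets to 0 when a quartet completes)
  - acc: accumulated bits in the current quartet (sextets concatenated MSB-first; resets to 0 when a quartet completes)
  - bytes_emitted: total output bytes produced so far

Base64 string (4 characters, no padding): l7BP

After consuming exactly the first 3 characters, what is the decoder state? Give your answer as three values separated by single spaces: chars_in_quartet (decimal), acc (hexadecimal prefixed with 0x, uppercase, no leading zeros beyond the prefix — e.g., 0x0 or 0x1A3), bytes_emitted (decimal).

After char 0 ('l'=37): chars_in_quartet=1 acc=0x25 bytes_emitted=0
After char 1 ('7'=59): chars_in_quartet=2 acc=0x97B bytes_emitted=0
After char 2 ('B'=1): chars_in_quartet=3 acc=0x25EC1 bytes_emitted=0

Answer: 3 0x25EC1 0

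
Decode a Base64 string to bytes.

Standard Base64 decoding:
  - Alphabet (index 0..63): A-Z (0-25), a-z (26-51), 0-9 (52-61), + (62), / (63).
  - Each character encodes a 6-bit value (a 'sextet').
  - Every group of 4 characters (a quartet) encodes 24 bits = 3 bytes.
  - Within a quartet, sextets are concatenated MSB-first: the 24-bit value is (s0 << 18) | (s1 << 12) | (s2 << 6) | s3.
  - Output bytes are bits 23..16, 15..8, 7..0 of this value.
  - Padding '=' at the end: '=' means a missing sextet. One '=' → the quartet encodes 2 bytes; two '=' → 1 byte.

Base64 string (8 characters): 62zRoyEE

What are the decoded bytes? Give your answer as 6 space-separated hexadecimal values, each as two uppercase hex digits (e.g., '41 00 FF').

After char 0 ('6'=58): chars_in_quartet=1 acc=0x3A bytes_emitted=0
After char 1 ('2'=54): chars_in_quartet=2 acc=0xEB6 bytes_emitted=0
After char 2 ('z'=51): chars_in_quartet=3 acc=0x3ADB3 bytes_emitted=0
After char 3 ('R'=17): chars_in_quartet=4 acc=0xEB6CD1 -> emit EB 6C D1, reset; bytes_emitted=3
After char 4 ('o'=40): chars_in_quartet=1 acc=0x28 bytes_emitted=3
After char 5 ('y'=50): chars_in_quartet=2 acc=0xA32 bytes_emitted=3
After char 6 ('E'=4): chars_in_quartet=3 acc=0x28C84 bytes_emitted=3
After char 7 ('E'=4): chars_in_quartet=4 acc=0xA32104 -> emit A3 21 04, reset; bytes_emitted=6

Answer: EB 6C D1 A3 21 04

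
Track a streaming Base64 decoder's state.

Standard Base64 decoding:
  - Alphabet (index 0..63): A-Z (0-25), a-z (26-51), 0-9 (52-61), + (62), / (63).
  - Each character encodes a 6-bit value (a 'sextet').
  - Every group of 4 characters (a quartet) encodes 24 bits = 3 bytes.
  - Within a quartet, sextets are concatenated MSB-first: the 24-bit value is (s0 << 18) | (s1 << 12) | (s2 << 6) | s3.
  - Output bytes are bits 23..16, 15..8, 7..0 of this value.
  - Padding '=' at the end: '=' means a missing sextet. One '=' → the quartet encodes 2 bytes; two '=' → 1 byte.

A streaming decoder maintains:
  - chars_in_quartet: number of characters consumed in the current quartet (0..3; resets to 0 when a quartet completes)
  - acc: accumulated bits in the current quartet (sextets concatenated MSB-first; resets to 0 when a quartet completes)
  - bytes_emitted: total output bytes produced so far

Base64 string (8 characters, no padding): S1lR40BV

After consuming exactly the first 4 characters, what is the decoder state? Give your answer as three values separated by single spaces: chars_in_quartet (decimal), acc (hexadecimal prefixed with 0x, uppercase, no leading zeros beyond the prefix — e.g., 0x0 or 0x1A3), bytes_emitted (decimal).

Answer: 0 0x0 3

Derivation:
After char 0 ('S'=18): chars_in_quartet=1 acc=0x12 bytes_emitted=0
After char 1 ('1'=53): chars_in_quartet=2 acc=0x4B5 bytes_emitted=0
After char 2 ('l'=37): chars_in_quartet=3 acc=0x12D65 bytes_emitted=0
After char 3 ('R'=17): chars_in_quartet=4 acc=0x4B5951 -> emit 4B 59 51, reset; bytes_emitted=3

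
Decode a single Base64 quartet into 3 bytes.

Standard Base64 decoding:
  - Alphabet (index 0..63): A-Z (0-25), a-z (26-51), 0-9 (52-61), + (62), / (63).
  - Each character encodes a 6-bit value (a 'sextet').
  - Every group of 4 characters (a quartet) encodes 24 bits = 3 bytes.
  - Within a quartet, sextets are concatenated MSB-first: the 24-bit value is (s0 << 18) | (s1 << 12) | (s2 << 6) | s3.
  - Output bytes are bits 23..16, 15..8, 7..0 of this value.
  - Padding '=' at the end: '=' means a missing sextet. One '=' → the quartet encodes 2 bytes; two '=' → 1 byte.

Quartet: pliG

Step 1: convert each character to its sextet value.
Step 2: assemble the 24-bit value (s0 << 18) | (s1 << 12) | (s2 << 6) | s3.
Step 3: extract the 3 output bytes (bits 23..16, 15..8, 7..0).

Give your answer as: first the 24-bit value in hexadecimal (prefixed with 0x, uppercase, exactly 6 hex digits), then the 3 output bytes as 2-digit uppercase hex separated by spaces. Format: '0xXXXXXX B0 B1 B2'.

Sextets: p=41, l=37, i=34, G=6
24-bit: (41<<18) | (37<<12) | (34<<6) | 6
      = 0xA40000 | 0x025000 | 0x000880 | 0x000006
      = 0xA65886
Bytes: (v>>16)&0xFF=A6, (v>>8)&0xFF=58, v&0xFF=86

Answer: 0xA65886 A6 58 86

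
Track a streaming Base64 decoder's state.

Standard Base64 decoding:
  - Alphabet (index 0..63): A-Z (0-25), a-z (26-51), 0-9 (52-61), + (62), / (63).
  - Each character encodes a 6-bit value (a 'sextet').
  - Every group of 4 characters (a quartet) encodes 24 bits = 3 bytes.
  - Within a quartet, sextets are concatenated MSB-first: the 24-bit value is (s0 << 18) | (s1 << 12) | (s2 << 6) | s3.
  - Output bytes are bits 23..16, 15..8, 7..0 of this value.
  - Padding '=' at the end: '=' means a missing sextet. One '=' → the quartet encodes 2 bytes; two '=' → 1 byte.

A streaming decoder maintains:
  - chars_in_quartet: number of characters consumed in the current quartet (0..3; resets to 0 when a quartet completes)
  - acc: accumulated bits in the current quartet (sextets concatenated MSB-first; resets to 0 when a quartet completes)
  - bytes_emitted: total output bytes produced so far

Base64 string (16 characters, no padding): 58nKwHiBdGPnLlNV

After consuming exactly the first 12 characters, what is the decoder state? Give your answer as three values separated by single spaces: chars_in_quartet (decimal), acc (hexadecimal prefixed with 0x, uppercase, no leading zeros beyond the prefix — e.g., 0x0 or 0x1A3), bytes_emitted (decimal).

Answer: 0 0x0 9

Derivation:
After char 0 ('5'=57): chars_in_quartet=1 acc=0x39 bytes_emitted=0
After char 1 ('8'=60): chars_in_quartet=2 acc=0xE7C bytes_emitted=0
After char 2 ('n'=39): chars_in_quartet=3 acc=0x39F27 bytes_emitted=0
After char 3 ('K'=10): chars_in_quartet=4 acc=0xE7C9CA -> emit E7 C9 CA, reset; bytes_emitted=3
After char 4 ('w'=48): chars_in_quartet=1 acc=0x30 bytes_emitted=3
After char 5 ('H'=7): chars_in_quartet=2 acc=0xC07 bytes_emitted=3
After char 6 ('i'=34): chars_in_quartet=3 acc=0x301E2 bytes_emitted=3
After char 7 ('B'=1): chars_in_quartet=4 acc=0xC07881 -> emit C0 78 81, reset; bytes_emitted=6
After char 8 ('d'=29): chars_in_quartet=1 acc=0x1D bytes_emitted=6
After char 9 ('G'=6): chars_in_quartet=2 acc=0x746 bytes_emitted=6
After char 10 ('P'=15): chars_in_quartet=3 acc=0x1D18F bytes_emitted=6
After char 11 ('n'=39): chars_in_quartet=4 acc=0x7463E7 -> emit 74 63 E7, reset; bytes_emitted=9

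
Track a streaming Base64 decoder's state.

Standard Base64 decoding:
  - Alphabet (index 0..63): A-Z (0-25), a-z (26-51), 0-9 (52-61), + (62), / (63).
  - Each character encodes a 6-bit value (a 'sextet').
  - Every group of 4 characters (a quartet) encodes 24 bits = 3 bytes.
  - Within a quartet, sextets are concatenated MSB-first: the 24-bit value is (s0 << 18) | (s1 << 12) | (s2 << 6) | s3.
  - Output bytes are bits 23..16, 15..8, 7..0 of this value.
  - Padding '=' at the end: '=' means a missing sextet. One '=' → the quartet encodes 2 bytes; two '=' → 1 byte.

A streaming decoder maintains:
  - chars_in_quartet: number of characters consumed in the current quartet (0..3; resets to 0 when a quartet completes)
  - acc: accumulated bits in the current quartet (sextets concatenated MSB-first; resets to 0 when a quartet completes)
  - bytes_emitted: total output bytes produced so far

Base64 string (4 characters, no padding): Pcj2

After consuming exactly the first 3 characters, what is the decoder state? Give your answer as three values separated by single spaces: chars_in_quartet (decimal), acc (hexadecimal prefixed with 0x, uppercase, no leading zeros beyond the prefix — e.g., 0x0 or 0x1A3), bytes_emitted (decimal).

Answer: 3 0xF723 0

Derivation:
After char 0 ('P'=15): chars_in_quartet=1 acc=0xF bytes_emitted=0
After char 1 ('c'=28): chars_in_quartet=2 acc=0x3DC bytes_emitted=0
After char 2 ('j'=35): chars_in_quartet=3 acc=0xF723 bytes_emitted=0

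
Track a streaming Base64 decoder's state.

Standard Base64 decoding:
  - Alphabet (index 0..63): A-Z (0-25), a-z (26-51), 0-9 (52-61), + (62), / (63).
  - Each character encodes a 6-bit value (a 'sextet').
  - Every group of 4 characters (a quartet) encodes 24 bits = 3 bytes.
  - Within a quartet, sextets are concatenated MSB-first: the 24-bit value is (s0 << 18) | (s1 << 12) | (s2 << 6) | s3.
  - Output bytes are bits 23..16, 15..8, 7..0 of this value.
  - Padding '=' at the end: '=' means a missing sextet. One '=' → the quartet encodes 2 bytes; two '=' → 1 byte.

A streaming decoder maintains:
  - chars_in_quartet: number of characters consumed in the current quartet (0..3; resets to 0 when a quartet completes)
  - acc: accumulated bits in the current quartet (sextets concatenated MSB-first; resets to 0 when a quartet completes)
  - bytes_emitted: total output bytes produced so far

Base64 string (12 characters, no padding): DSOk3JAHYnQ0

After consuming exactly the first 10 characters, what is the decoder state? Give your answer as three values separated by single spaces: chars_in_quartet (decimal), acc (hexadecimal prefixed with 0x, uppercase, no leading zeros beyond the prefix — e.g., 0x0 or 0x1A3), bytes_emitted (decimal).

After char 0 ('D'=3): chars_in_quartet=1 acc=0x3 bytes_emitted=0
After char 1 ('S'=18): chars_in_quartet=2 acc=0xD2 bytes_emitted=0
After char 2 ('O'=14): chars_in_quartet=3 acc=0x348E bytes_emitted=0
After char 3 ('k'=36): chars_in_quartet=4 acc=0xD23A4 -> emit 0D 23 A4, reset; bytes_emitted=3
After char 4 ('3'=55): chars_in_quartet=1 acc=0x37 bytes_emitted=3
After char 5 ('J'=9): chars_in_quartet=2 acc=0xDC9 bytes_emitted=3
After char 6 ('A'=0): chars_in_quartet=3 acc=0x37240 bytes_emitted=3
After char 7 ('H'=7): chars_in_quartet=4 acc=0xDC9007 -> emit DC 90 07, reset; bytes_emitted=6
After char 8 ('Y'=24): chars_in_quartet=1 acc=0x18 bytes_emitted=6
After char 9 ('n'=39): chars_in_quartet=2 acc=0x627 bytes_emitted=6

Answer: 2 0x627 6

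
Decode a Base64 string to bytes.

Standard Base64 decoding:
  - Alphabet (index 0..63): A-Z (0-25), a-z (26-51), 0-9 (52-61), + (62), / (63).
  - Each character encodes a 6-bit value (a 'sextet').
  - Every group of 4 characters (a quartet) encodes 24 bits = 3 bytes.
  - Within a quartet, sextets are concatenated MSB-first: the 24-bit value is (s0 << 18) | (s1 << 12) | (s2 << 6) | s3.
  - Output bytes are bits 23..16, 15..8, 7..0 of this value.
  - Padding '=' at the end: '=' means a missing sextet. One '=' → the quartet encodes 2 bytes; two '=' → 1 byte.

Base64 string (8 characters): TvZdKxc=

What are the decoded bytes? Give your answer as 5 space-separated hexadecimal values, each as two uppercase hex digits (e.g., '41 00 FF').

After char 0 ('T'=19): chars_in_quartet=1 acc=0x13 bytes_emitted=0
After char 1 ('v'=47): chars_in_quartet=2 acc=0x4EF bytes_emitted=0
After char 2 ('Z'=25): chars_in_quartet=3 acc=0x13BD9 bytes_emitted=0
After char 3 ('d'=29): chars_in_quartet=4 acc=0x4EF65D -> emit 4E F6 5D, reset; bytes_emitted=3
After char 4 ('K'=10): chars_in_quartet=1 acc=0xA bytes_emitted=3
After char 5 ('x'=49): chars_in_quartet=2 acc=0x2B1 bytes_emitted=3
After char 6 ('c'=28): chars_in_quartet=3 acc=0xAC5C bytes_emitted=3
Padding '=': partial quartet acc=0xAC5C -> emit 2B 17; bytes_emitted=5

Answer: 4E F6 5D 2B 17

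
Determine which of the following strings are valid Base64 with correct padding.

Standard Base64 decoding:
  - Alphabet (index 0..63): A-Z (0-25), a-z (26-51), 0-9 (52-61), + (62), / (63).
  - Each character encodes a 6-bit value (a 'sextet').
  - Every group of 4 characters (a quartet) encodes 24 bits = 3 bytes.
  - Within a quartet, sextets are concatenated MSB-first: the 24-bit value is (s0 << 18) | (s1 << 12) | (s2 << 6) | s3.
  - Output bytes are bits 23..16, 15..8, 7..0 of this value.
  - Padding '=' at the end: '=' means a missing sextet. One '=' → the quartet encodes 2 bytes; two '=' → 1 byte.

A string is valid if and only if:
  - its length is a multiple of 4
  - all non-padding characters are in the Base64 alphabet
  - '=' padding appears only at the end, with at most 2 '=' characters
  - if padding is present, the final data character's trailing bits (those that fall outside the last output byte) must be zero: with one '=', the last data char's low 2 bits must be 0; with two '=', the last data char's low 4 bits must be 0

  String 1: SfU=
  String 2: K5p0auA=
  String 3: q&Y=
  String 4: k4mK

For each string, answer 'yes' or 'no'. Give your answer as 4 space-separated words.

Answer: yes yes no yes

Derivation:
String 1: 'SfU=' → valid
String 2: 'K5p0auA=' → valid
String 3: 'q&Y=' → invalid (bad char(s): ['&'])
String 4: 'k4mK' → valid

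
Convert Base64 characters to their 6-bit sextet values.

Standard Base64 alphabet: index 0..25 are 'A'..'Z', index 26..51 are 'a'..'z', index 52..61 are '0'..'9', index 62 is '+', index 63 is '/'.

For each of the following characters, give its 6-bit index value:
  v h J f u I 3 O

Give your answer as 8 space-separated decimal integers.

'v': a..z range, 26 + ord('v') − ord('a') = 47
'h': a..z range, 26 + ord('h') − ord('a') = 33
'J': A..Z range, ord('J') − ord('A') = 9
'f': a..z range, 26 + ord('f') − ord('a') = 31
'u': a..z range, 26 + ord('u') − ord('a') = 46
'I': A..Z range, ord('I') − ord('A') = 8
'3': 0..9 range, 52 + ord('3') − ord('0') = 55
'O': A..Z range, ord('O') − ord('A') = 14

Answer: 47 33 9 31 46 8 55 14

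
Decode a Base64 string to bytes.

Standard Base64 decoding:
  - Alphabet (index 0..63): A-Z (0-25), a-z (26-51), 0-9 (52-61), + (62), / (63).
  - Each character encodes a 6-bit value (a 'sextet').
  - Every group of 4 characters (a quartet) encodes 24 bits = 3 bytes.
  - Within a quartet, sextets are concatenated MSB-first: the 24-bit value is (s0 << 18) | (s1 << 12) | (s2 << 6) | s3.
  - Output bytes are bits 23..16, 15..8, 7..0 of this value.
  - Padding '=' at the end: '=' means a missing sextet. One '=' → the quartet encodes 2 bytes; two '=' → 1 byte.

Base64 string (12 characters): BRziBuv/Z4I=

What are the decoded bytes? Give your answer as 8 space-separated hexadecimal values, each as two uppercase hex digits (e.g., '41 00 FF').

After char 0 ('B'=1): chars_in_quartet=1 acc=0x1 bytes_emitted=0
After char 1 ('R'=17): chars_in_quartet=2 acc=0x51 bytes_emitted=0
After char 2 ('z'=51): chars_in_quartet=3 acc=0x1473 bytes_emitted=0
After char 3 ('i'=34): chars_in_quartet=4 acc=0x51CE2 -> emit 05 1C E2, reset; bytes_emitted=3
After char 4 ('B'=1): chars_in_quartet=1 acc=0x1 bytes_emitted=3
After char 5 ('u'=46): chars_in_quartet=2 acc=0x6E bytes_emitted=3
After char 6 ('v'=47): chars_in_quartet=3 acc=0x1BAF bytes_emitted=3
After char 7 ('/'=63): chars_in_quartet=4 acc=0x6EBFF -> emit 06 EB FF, reset; bytes_emitted=6
After char 8 ('Z'=25): chars_in_quartet=1 acc=0x19 bytes_emitted=6
After char 9 ('4'=56): chars_in_quartet=2 acc=0x678 bytes_emitted=6
After char 10 ('I'=8): chars_in_quartet=3 acc=0x19E08 bytes_emitted=6
Padding '=': partial quartet acc=0x19E08 -> emit 67 82; bytes_emitted=8

Answer: 05 1C E2 06 EB FF 67 82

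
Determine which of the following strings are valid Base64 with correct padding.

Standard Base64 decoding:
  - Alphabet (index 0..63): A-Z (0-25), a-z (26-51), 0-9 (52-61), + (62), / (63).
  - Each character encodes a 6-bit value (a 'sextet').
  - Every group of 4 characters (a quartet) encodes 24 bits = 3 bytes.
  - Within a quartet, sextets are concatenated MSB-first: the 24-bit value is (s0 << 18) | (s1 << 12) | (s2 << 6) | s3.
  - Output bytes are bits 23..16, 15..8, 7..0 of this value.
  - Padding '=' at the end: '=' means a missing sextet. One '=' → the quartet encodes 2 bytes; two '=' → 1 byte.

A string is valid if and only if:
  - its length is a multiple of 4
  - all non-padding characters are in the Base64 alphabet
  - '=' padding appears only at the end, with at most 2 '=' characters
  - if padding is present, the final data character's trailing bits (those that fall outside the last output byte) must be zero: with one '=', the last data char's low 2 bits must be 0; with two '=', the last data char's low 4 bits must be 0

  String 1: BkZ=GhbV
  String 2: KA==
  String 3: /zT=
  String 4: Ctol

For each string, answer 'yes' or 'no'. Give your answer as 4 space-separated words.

Answer: no yes no yes

Derivation:
String 1: 'BkZ=GhbV' → invalid (bad char(s): ['=']; '=' in middle)
String 2: 'KA==' → valid
String 3: '/zT=' → invalid (bad trailing bits)
String 4: 'Ctol' → valid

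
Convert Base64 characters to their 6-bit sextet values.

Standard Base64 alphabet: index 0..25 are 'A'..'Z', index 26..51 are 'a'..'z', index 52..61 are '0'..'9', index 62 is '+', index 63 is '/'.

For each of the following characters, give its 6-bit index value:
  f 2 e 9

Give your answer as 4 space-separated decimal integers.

'f': a..z range, 26 + ord('f') − ord('a') = 31
'2': 0..9 range, 52 + ord('2') − ord('0') = 54
'e': a..z range, 26 + ord('e') − ord('a') = 30
'9': 0..9 range, 52 + ord('9') − ord('0') = 61

Answer: 31 54 30 61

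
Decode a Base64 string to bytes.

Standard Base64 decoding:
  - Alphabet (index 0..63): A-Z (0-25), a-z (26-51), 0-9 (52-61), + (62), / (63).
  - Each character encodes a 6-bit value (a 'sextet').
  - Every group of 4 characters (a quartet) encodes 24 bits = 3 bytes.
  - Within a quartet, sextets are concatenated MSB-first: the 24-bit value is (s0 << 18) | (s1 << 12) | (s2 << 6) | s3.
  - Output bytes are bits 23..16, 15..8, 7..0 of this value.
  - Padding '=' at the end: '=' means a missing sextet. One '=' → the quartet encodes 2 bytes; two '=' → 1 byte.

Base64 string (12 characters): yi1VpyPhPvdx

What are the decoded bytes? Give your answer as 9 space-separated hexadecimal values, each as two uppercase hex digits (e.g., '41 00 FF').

Answer: CA 2D 55 A7 23 E1 3E F7 71

Derivation:
After char 0 ('y'=50): chars_in_quartet=1 acc=0x32 bytes_emitted=0
After char 1 ('i'=34): chars_in_quartet=2 acc=0xCA2 bytes_emitted=0
After char 2 ('1'=53): chars_in_quartet=3 acc=0x328B5 bytes_emitted=0
After char 3 ('V'=21): chars_in_quartet=4 acc=0xCA2D55 -> emit CA 2D 55, reset; bytes_emitted=3
After char 4 ('p'=41): chars_in_quartet=1 acc=0x29 bytes_emitted=3
After char 5 ('y'=50): chars_in_quartet=2 acc=0xA72 bytes_emitted=3
After char 6 ('P'=15): chars_in_quartet=3 acc=0x29C8F bytes_emitted=3
After char 7 ('h'=33): chars_in_quartet=4 acc=0xA723E1 -> emit A7 23 E1, reset; bytes_emitted=6
After char 8 ('P'=15): chars_in_quartet=1 acc=0xF bytes_emitted=6
After char 9 ('v'=47): chars_in_quartet=2 acc=0x3EF bytes_emitted=6
After char 10 ('d'=29): chars_in_quartet=3 acc=0xFBDD bytes_emitted=6
After char 11 ('x'=49): chars_in_quartet=4 acc=0x3EF771 -> emit 3E F7 71, reset; bytes_emitted=9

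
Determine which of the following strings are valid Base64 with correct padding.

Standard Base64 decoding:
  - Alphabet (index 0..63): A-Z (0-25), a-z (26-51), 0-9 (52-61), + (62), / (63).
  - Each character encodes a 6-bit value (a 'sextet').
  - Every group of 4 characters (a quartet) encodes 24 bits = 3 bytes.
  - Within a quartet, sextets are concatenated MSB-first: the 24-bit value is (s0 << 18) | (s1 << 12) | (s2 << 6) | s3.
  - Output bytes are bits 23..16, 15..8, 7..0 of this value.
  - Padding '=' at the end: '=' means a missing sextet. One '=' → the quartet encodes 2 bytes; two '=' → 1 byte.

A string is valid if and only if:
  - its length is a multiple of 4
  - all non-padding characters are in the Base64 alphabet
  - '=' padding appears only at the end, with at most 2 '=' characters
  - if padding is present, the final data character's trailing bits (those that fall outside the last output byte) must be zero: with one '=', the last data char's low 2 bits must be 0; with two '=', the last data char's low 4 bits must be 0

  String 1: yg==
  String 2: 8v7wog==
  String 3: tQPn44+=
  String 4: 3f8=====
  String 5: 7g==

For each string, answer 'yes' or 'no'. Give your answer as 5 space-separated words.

String 1: 'yg==' → valid
String 2: '8v7wog==' → valid
String 3: 'tQPn44+=' → invalid (bad trailing bits)
String 4: '3f8=====' → invalid (5 pad chars (max 2))
String 5: '7g==' → valid

Answer: yes yes no no yes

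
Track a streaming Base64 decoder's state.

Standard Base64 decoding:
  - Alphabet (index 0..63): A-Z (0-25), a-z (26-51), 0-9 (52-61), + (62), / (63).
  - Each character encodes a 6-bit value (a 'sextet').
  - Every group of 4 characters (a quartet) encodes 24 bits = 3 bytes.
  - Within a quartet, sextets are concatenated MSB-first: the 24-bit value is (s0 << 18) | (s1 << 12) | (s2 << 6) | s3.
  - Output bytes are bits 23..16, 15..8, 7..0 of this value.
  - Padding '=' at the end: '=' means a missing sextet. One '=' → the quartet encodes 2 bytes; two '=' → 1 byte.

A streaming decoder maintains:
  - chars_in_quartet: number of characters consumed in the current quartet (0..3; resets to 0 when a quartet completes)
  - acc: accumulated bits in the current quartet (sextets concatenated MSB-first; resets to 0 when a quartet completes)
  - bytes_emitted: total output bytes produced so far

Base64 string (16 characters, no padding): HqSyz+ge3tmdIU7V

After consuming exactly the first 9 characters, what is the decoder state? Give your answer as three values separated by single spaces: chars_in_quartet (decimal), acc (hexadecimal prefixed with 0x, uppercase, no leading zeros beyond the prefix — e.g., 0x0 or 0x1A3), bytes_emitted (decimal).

After char 0 ('H'=7): chars_in_quartet=1 acc=0x7 bytes_emitted=0
After char 1 ('q'=42): chars_in_quartet=2 acc=0x1EA bytes_emitted=0
After char 2 ('S'=18): chars_in_quartet=3 acc=0x7A92 bytes_emitted=0
After char 3 ('y'=50): chars_in_quartet=4 acc=0x1EA4B2 -> emit 1E A4 B2, reset; bytes_emitted=3
After char 4 ('z'=51): chars_in_quartet=1 acc=0x33 bytes_emitted=3
After char 5 ('+'=62): chars_in_quartet=2 acc=0xCFE bytes_emitted=3
After char 6 ('g'=32): chars_in_quartet=3 acc=0x33FA0 bytes_emitted=3
After char 7 ('e'=30): chars_in_quartet=4 acc=0xCFE81E -> emit CF E8 1E, reset; bytes_emitted=6
After char 8 ('3'=55): chars_in_quartet=1 acc=0x37 bytes_emitted=6

Answer: 1 0x37 6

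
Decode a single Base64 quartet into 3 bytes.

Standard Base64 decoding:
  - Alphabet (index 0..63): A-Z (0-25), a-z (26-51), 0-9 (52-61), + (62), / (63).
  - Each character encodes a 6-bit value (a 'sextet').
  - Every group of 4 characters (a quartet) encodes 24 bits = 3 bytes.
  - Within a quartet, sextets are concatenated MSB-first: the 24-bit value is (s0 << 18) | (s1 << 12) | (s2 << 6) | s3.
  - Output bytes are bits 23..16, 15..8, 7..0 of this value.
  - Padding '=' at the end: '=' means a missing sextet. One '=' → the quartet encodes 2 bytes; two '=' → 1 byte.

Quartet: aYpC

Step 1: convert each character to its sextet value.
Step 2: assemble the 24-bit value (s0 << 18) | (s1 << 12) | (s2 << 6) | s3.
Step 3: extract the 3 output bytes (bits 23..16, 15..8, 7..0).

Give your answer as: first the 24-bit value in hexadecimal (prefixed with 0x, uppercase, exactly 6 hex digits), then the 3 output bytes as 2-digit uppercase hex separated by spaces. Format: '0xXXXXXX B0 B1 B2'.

Sextets: a=26, Y=24, p=41, C=2
24-bit: (26<<18) | (24<<12) | (41<<6) | 2
      = 0x680000 | 0x018000 | 0x000A40 | 0x000002
      = 0x698A42
Bytes: (v>>16)&0xFF=69, (v>>8)&0xFF=8A, v&0xFF=42

Answer: 0x698A42 69 8A 42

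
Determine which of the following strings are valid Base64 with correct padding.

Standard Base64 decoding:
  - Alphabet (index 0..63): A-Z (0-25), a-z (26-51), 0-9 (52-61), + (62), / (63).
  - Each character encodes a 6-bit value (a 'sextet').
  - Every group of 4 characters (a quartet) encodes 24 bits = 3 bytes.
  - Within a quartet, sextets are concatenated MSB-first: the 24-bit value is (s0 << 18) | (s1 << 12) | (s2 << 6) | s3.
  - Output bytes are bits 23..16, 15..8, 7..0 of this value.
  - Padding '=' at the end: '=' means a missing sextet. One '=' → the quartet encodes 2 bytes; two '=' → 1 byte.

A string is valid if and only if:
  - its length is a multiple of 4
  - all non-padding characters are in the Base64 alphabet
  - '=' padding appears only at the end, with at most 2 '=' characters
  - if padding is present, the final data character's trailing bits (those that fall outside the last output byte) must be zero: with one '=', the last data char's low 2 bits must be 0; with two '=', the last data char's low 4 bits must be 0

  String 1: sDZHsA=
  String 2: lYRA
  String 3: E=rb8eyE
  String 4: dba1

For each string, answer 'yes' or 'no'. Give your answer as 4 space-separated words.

Answer: no yes no yes

Derivation:
String 1: 'sDZHsA=' → invalid (len=7 not mult of 4)
String 2: 'lYRA' → valid
String 3: 'E=rb8eyE' → invalid (bad char(s): ['=']; '=' in middle)
String 4: 'dba1' → valid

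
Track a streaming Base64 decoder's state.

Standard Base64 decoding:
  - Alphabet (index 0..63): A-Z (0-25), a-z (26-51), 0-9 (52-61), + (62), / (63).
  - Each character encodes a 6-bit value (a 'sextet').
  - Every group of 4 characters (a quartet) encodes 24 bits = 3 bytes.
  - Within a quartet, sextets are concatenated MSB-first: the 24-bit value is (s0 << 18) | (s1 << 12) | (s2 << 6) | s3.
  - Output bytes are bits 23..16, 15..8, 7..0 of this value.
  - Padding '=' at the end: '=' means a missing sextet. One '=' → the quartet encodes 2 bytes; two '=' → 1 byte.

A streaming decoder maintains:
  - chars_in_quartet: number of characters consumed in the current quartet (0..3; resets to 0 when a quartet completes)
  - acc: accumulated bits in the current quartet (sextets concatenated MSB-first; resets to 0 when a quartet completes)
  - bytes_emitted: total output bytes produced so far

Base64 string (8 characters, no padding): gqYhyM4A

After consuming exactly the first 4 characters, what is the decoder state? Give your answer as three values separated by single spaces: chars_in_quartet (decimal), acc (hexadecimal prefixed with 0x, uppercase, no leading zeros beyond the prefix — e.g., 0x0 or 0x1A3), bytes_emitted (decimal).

After char 0 ('g'=32): chars_in_quartet=1 acc=0x20 bytes_emitted=0
After char 1 ('q'=42): chars_in_quartet=2 acc=0x82A bytes_emitted=0
After char 2 ('Y'=24): chars_in_quartet=3 acc=0x20A98 bytes_emitted=0
After char 3 ('h'=33): chars_in_quartet=4 acc=0x82A621 -> emit 82 A6 21, reset; bytes_emitted=3

Answer: 0 0x0 3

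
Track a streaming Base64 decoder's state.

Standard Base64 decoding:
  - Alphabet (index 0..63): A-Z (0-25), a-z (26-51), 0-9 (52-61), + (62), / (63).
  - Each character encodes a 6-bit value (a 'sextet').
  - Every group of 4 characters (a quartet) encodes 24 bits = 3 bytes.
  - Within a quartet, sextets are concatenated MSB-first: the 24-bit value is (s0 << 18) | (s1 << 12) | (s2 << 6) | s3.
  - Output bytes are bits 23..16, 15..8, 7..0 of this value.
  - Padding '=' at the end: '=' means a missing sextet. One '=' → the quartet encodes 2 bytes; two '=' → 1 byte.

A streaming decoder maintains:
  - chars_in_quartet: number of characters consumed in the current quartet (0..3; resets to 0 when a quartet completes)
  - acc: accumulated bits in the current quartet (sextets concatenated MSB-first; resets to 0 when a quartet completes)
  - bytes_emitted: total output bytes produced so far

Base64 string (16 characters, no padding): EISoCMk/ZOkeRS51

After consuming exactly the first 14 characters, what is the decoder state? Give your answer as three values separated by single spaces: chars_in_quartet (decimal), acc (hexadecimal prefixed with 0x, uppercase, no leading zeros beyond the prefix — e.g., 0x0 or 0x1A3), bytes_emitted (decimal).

After char 0 ('E'=4): chars_in_quartet=1 acc=0x4 bytes_emitted=0
After char 1 ('I'=8): chars_in_quartet=2 acc=0x108 bytes_emitted=0
After char 2 ('S'=18): chars_in_quartet=3 acc=0x4212 bytes_emitted=0
After char 3 ('o'=40): chars_in_quartet=4 acc=0x1084A8 -> emit 10 84 A8, reset; bytes_emitted=3
After char 4 ('C'=2): chars_in_quartet=1 acc=0x2 bytes_emitted=3
After char 5 ('M'=12): chars_in_quartet=2 acc=0x8C bytes_emitted=3
After char 6 ('k'=36): chars_in_quartet=3 acc=0x2324 bytes_emitted=3
After char 7 ('/'=63): chars_in_quartet=4 acc=0x8C93F -> emit 08 C9 3F, reset; bytes_emitted=6
After char 8 ('Z'=25): chars_in_quartet=1 acc=0x19 bytes_emitted=6
After char 9 ('O'=14): chars_in_quartet=2 acc=0x64E bytes_emitted=6
After char 10 ('k'=36): chars_in_quartet=3 acc=0x193A4 bytes_emitted=6
After char 11 ('e'=30): chars_in_quartet=4 acc=0x64E91E -> emit 64 E9 1E, reset; bytes_emitted=9
After char 12 ('R'=17): chars_in_quartet=1 acc=0x11 bytes_emitted=9
After char 13 ('S'=18): chars_in_quartet=2 acc=0x452 bytes_emitted=9

Answer: 2 0x452 9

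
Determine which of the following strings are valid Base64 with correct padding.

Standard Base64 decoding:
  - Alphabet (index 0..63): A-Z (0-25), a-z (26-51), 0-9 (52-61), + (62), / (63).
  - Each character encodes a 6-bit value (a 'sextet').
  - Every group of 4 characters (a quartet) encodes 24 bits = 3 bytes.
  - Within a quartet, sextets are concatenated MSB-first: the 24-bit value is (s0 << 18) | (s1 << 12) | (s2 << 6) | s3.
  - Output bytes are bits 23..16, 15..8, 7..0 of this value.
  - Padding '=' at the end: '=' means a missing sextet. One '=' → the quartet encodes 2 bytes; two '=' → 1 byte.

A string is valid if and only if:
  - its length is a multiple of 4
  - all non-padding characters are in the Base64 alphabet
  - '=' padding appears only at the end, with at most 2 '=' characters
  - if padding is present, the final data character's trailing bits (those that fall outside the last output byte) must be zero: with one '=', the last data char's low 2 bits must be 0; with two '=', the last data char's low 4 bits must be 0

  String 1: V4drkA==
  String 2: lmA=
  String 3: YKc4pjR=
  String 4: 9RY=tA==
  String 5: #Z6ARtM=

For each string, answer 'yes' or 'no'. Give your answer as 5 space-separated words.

String 1: 'V4drkA==' → valid
String 2: 'lmA=' → valid
String 3: 'YKc4pjR=' → invalid (bad trailing bits)
String 4: '9RY=tA==' → invalid (bad char(s): ['=']; '=' in middle)
String 5: '#Z6ARtM=' → invalid (bad char(s): ['#'])

Answer: yes yes no no no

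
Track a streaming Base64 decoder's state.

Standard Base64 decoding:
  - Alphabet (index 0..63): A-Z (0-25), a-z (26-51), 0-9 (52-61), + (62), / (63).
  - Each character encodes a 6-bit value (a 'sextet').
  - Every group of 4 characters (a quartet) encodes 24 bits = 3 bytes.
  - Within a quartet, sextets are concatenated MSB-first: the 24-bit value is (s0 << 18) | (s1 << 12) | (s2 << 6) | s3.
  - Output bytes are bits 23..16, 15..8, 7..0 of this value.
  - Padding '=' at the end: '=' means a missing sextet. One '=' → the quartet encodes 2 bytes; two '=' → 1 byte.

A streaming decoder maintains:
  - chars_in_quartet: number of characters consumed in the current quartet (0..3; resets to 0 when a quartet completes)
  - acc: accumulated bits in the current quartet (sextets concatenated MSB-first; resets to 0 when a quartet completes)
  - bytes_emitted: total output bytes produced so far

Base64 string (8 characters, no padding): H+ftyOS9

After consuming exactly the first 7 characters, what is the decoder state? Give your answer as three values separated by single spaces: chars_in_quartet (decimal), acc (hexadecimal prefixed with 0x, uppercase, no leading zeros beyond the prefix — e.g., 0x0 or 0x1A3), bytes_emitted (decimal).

After char 0 ('H'=7): chars_in_quartet=1 acc=0x7 bytes_emitted=0
After char 1 ('+'=62): chars_in_quartet=2 acc=0x1FE bytes_emitted=0
After char 2 ('f'=31): chars_in_quartet=3 acc=0x7F9F bytes_emitted=0
After char 3 ('t'=45): chars_in_quartet=4 acc=0x1FE7ED -> emit 1F E7 ED, reset; bytes_emitted=3
After char 4 ('y'=50): chars_in_quartet=1 acc=0x32 bytes_emitted=3
After char 5 ('O'=14): chars_in_quartet=2 acc=0xC8E bytes_emitted=3
After char 6 ('S'=18): chars_in_quartet=3 acc=0x32392 bytes_emitted=3

Answer: 3 0x32392 3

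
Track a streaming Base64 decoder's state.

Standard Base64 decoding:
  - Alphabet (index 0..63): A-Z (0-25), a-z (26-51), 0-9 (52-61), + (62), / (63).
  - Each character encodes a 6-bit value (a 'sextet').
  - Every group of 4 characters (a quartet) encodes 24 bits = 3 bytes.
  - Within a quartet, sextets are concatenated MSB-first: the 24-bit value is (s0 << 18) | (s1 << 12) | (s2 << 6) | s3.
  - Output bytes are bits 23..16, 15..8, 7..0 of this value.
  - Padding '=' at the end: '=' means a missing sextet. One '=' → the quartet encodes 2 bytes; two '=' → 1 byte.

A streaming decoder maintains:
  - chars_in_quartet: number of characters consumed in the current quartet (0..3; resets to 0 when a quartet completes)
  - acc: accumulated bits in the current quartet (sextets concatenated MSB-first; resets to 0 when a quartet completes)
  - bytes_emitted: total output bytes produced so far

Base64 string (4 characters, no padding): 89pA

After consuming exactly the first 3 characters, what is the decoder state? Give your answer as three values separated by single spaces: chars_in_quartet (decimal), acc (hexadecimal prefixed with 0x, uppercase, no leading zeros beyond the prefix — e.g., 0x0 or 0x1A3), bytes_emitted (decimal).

After char 0 ('8'=60): chars_in_quartet=1 acc=0x3C bytes_emitted=0
After char 1 ('9'=61): chars_in_quartet=2 acc=0xF3D bytes_emitted=0
After char 2 ('p'=41): chars_in_quartet=3 acc=0x3CF69 bytes_emitted=0

Answer: 3 0x3CF69 0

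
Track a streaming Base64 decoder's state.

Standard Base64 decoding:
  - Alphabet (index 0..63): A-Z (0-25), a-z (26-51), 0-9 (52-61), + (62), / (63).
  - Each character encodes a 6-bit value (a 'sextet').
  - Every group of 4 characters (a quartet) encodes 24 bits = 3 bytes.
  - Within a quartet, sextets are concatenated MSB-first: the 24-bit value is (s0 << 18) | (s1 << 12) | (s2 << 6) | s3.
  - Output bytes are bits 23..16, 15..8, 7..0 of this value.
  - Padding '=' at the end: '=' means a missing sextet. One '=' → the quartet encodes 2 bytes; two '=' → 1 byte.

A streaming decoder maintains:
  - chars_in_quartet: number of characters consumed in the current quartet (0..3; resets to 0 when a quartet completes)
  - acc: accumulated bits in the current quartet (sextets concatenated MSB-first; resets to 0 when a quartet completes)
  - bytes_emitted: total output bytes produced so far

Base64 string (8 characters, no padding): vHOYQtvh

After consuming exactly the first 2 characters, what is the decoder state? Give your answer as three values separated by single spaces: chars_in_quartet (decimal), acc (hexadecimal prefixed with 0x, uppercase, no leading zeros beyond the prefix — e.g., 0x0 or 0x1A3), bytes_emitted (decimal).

After char 0 ('v'=47): chars_in_quartet=1 acc=0x2F bytes_emitted=0
After char 1 ('H'=7): chars_in_quartet=2 acc=0xBC7 bytes_emitted=0

Answer: 2 0xBC7 0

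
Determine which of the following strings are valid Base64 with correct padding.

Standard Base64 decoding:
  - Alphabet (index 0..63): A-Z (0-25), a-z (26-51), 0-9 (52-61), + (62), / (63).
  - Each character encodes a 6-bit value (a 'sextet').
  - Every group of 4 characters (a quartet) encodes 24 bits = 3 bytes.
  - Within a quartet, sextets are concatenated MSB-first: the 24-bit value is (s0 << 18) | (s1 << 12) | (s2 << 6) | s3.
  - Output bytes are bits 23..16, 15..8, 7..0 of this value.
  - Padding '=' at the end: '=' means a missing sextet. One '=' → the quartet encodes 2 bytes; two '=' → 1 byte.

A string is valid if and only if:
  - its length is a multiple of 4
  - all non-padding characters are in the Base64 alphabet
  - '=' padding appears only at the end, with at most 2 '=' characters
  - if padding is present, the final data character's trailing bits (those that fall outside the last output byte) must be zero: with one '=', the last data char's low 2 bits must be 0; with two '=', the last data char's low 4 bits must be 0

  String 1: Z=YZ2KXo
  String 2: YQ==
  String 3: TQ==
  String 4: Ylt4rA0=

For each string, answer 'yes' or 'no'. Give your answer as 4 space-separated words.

String 1: 'Z=YZ2KXo' → invalid (bad char(s): ['=']; '=' in middle)
String 2: 'YQ==' → valid
String 3: 'TQ==' → valid
String 4: 'Ylt4rA0=' → valid

Answer: no yes yes yes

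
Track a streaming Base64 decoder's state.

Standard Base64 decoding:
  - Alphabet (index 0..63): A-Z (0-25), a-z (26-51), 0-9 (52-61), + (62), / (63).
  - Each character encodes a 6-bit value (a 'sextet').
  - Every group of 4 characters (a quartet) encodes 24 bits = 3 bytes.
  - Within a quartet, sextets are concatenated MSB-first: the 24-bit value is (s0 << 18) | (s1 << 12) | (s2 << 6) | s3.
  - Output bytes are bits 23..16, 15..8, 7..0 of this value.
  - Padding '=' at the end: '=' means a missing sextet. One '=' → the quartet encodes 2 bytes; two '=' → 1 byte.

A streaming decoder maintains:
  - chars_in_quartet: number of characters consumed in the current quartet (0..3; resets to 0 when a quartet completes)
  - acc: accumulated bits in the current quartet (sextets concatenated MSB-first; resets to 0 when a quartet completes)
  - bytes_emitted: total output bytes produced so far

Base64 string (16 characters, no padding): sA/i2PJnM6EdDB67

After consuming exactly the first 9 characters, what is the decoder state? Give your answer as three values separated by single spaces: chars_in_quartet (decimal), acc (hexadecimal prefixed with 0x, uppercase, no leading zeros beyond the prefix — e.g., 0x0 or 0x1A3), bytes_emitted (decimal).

After char 0 ('s'=44): chars_in_quartet=1 acc=0x2C bytes_emitted=0
After char 1 ('A'=0): chars_in_quartet=2 acc=0xB00 bytes_emitted=0
After char 2 ('/'=63): chars_in_quartet=3 acc=0x2C03F bytes_emitted=0
After char 3 ('i'=34): chars_in_quartet=4 acc=0xB00FE2 -> emit B0 0F E2, reset; bytes_emitted=3
After char 4 ('2'=54): chars_in_quartet=1 acc=0x36 bytes_emitted=3
After char 5 ('P'=15): chars_in_quartet=2 acc=0xD8F bytes_emitted=3
After char 6 ('J'=9): chars_in_quartet=3 acc=0x363C9 bytes_emitted=3
After char 7 ('n'=39): chars_in_quartet=4 acc=0xD8F267 -> emit D8 F2 67, reset; bytes_emitted=6
After char 8 ('M'=12): chars_in_quartet=1 acc=0xC bytes_emitted=6

Answer: 1 0xC 6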